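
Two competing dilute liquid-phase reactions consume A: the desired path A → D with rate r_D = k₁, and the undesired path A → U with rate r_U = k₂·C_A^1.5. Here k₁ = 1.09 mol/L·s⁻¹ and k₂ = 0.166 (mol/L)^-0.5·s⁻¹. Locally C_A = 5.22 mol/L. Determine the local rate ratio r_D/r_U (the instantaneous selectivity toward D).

0.551

S_{D/U} = r_D/r_U = (k₁)/(k₂·C_A^1.5) = (k₁/k₂)·C_A^-1.5.
= (1.09) / (0.166×5.220^1.5) = 1.090/1.980 = 0.551.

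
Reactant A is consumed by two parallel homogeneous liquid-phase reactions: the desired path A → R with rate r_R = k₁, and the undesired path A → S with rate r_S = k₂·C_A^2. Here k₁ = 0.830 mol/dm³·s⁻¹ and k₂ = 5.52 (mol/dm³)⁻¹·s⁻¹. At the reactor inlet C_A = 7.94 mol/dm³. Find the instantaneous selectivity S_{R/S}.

S_{R/S} = r_R/r_S = (k₁)/(k₂·C_A^2) = (k₁/k₂)·C_A^-2.
= (0.830) / (5.52×7.940^2) = 0.8300/348.0 = 0.00239.

0.00239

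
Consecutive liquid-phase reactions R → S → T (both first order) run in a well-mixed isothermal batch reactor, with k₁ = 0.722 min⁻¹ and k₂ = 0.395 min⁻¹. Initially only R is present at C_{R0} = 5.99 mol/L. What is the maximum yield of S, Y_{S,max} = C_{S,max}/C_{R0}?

Evaluating C_S at t_opt = ln(k₂/k₁)/(k₂−k₁) gives C_{S,max}/C_{R0} = (k₁/k₂)^[k₂/(k₂−k₁)].
= (0.722/0.395)^(0.395/(0.395−0.722)) = (1.828)^(-1.208) = 0.4826.

0.483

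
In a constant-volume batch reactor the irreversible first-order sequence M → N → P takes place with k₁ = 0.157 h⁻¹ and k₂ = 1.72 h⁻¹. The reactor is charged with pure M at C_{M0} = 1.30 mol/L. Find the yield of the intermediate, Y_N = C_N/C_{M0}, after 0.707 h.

Solving the coupled first-order balances gives C_N(t) = [k₁/(k₂−k₁)]·C_{M0}·(e^(−k₁t) − e^(−k₂t)).
e^(−k₁t) = e^(−0.157×0.707) = e^(−0.1110) = 0.8949; e^(−k₂t) = e^(−1.216) = 0.2964.
C_N = 0.157×1.30/(1.72−0.157) × (0.8949−0.2964) = 0.1306×0.5985 = 0.07816 mol/L.
Y_N = C_N/C_{M0} = 0.07816/1.30 = 0.0601.

0.0601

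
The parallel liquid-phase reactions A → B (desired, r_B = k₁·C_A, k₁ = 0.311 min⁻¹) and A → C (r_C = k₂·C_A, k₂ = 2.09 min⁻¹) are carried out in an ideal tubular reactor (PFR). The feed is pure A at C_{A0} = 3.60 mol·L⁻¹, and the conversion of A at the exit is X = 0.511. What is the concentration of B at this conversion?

C_A = C_{A0}(1−X) = 1.760 mol·L⁻¹.
Both paths are first order in A, so the instantaneous fraction to B is constant: dC_B/d(−C_A) = k₁/(k₁+k₂) = 0.1295.
C_B = 0.1295·(C_{A0}−C_A) = 0.1295×1.840 = 0.238 mol·L⁻¹.

0.238 mol·L⁻¹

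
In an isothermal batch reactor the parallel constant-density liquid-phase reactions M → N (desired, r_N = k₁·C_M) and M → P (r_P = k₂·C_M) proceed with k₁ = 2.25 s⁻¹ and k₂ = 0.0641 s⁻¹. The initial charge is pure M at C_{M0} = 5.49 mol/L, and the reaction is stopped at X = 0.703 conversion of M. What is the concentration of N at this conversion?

3.75 mol/L

C_M = C_{M0}(1−X) = 1.631 mol/L.
Both paths are first order in M, so the instantaneous fraction to N is constant: dC_N/d(−C_M) = k₁/(k₁+k₂) = 0.9723.
C_N = 0.9723·(C_{M0}−C_M) = 0.9723×3.859 = 3.75 mol/L.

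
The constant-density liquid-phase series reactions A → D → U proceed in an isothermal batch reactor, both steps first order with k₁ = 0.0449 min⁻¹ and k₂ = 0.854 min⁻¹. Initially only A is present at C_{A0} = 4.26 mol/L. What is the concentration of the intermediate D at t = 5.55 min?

0.182 mol/L

The intermediate concentration in a first-order A→B→C sequence is C_D = k₁C_{A0}(e^(−k₁t) − e^(−k₂t))/(k₂−k₁).
e^(−k₁t) = e^(−0.0449×5.55) = e^(−0.2492) = 0.7794; e^(−k₂t) = e^(−4.740) = 0.008741.
C_D = 0.0449×4.26/(0.854−0.0449) × (0.7794−0.008741) = 0.2364×0.7707 = 0.1822 mol/L.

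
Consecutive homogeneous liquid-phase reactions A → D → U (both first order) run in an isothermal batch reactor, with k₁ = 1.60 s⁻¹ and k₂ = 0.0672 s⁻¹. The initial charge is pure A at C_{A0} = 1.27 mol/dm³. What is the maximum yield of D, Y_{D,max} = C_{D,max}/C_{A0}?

At the optimum, C_{D,max}/C_{A0} = (k₁/k₂)^[k₂/(k₂−k₁)].
= (1.60/0.0672)^(0.0672/(0.0672−1.60)) = (23.81)^(-0.04384) = 0.8702.

0.870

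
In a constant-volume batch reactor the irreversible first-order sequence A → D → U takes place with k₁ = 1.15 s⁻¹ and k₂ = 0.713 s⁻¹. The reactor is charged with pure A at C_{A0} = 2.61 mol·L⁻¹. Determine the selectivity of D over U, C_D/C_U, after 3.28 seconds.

0.247

For first-order series with pure A initially, C_D(t) = k₁C_{A0}/(k₂−k₁)·(e^(−k₁t) − e^(−k₂t)).
e^(−k₁t) = e^(−1.15×3.28) = e^(−3.772) = 0.02301; e^(−k₂t) = e^(−2.339) = 0.09646.
C_D = 1.15×2.61/(0.713−1.15) × (0.02301−0.09646) = (-6.868)×(-0.07345) = 0.5045 mol·L⁻¹.
C_A = C_{A0}e^(−k₁t) = 0.06005 mol·L⁻¹, so C_U = C_{A0}−C_A−C_D = 2.045 mol·L⁻¹; C_D/C_U = 0.247.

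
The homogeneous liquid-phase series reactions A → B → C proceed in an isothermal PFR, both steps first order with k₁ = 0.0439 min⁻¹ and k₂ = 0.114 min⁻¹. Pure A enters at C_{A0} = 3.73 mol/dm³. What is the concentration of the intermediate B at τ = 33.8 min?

0.480 mol/dm³

Solving the coupled first-order balances gives C_B(τ) = [k₁/(k₂−k₁)]·C_{A0}·(e^(−k₁τ) − e^(−k₂τ)).
e^(−k₁τ) = e^(−0.0439×33.8) = e^(−1.484) = 0.2268; e^(−k₂τ) = e^(−3.853) = 0.02121.
C_B = 0.0439×3.73/(0.114−0.0439) × (0.2268−0.02121) = 2.336×0.2056 = 0.4802 mol/dm³.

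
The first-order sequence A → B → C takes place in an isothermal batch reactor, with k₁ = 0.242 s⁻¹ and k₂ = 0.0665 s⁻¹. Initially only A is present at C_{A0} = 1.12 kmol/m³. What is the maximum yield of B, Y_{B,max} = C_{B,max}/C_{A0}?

At the optimum, C_{B,max}/C_{A0} = (k₁/k₂)^[k₂/(k₂−k₁)].
= (0.242/0.0665)^(0.0665/(0.0665−0.242)) = (3.639)^(-0.3789) = 0.6130.

0.613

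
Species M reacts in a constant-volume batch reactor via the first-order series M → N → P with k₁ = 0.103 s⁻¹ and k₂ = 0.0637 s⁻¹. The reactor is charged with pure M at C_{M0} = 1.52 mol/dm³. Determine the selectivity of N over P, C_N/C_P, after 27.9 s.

0.455

For first-order series with pure M initially, C_N(t) = k₁C_{M0}/(k₂−k₁)·(e^(−k₁t) − e^(−k₂t)).
e^(−k₁t) = e^(−0.103×27.9) = e^(−2.874) = 0.05649; e^(−k₂t) = e^(−1.777) = 0.1691.
C_N = 0.103×1.52/(0.0637−0.103) × (0.05649−0.1691) = (-3.984)×(-0.1126) = 0.4486 mol/dm³.
C_M = C_{M0}e^(−k₁t) = 0.08586 mol/dm³, so C_P = C_{M0}−C_M−C_N = 0.9855 mol/dm³; C_N/C_P = 0.455.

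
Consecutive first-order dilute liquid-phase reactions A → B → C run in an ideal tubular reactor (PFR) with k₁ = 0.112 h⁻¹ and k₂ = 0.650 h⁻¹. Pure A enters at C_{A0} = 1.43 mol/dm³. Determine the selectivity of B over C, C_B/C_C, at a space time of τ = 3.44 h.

0.596

For first-order series with pure A initially, C_B(τ) = k₁C_{A0}/(k₂−k₁)·(e^(−k₁τ) − e^(−k₂τ)).
e^(−k₁τ) = e^(−0.112×3.44) = e^(−0.3853) = 0.6803; e^(−k₂τ) = e^(−2.236) = 0.1069.
C_B = 0.112×1.43/(0.650−0.112) × (0.6803−0.1069) = 0.2977×0.5734 = 0.1707 mol/dm³.
C_A = C_{A0}e^(−k₁τ) = 0.9728 mol/dm³, so C_C = C_{A0}−C_A−C_B = 0.2865 mol/dm³; C_B/C_C = 0.596.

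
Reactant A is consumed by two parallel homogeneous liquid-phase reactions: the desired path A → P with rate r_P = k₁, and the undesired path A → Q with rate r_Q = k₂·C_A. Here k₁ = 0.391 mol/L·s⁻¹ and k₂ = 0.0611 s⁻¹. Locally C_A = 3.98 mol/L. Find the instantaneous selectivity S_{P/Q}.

S_{P/Q} = r_P/r_Q = (k₁)/(k₂·C_A) = (k₁/k₂)·C_A⁻¹.
= (0.391) / (0.0611×3.980) = 0.3910/0.2432 = 1.61.
The undesired path is higher order in A, so low C_A (CSTR or dilute feed) favours P.

1.61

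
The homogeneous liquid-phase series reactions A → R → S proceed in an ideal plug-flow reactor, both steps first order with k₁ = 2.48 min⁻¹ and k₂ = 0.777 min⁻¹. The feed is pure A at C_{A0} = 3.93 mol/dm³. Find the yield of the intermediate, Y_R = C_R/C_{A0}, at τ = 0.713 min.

The intermediate concentration in a first-order A→B→C sequence is C_R = k₁C_{A0}(e^(−k₁τ) − e^(−k₂τ))/(k₂−k₁).
e^(−k₁τ) = e^(−2.48×0.713) = e^(−1.768) = 0.1706; e^(−k₂τ) = e^(−0.5540) = 0.5746.
C_R = 2.48×3.93/(0.777−2.48) × (0.1706−0.5746) = (-5.723)×(-0.4040) = 2.312 mol/dm³.
Y_R = C_R/C_{A0} = 2.312/3.93 = 0.588.

0.588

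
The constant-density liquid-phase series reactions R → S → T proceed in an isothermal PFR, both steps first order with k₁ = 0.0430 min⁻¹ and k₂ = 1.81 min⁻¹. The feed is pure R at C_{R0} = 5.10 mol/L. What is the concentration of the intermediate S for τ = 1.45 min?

Solving the coupled first-order balances gives C_S(τ) = [k₁/(k₂−k₁)]·C_{R0}·(e^(−k₁τ) − e^(−k₂τ)).
e^(−k₁τ) = e^(−0.0430×1.45) = e^(−0.06235) = 0.9396; e^(−k₂τ) = e^(−2.624) = 0.07248.
C_S = 0.0430×5.10/(1.81−0.0430) × (0.9396−0.07248) = 0.1241×0.8671 = 0.1076 mol/L.

0.108 mol/L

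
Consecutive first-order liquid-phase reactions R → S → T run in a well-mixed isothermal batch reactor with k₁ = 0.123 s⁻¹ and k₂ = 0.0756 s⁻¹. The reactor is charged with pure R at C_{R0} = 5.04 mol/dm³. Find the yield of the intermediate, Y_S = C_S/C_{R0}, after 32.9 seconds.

0.170

For first-order series with pure R initially, C_S(t) = k₁C_{R0}/(k₂−k₁)·(e^(−k₁t) − e^(−k₂t)).
e^(−k₁t) = e^(−0.123×32.9) = e^(−4.047) = 0.01748; e^(−k₂t) = e^(−2.487) = 0.08314.
C_S = 0.123×5.04/(0.0756−0.123) × (0.01748−0.08314) = (-13.08)×(-0.06566) = 0.8587 mol/dm³.
Y_S = C_S/C_{R0} = 0.8587/5.04 = 0.170.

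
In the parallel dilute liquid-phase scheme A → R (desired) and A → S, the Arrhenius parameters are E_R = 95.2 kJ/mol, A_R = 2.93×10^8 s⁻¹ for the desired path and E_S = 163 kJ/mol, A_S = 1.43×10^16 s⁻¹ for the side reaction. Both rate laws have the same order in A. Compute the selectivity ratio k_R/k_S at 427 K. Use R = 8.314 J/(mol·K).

With equal orders, S_{R/S} = k_R/k_S = (A_R/A_S)·exp[(E_S−E_R)/(RT)].
(E_S−E_R)/(RT) = (163−95.2)×10³/(8.314×427) = 67800/3550 = 19.10.
k_R/k_S = (2.93×10^8/1.43×10^16)·exp(19.10) = 2.049×10^-8 × 1.969×10^8 = 4.03.

4.03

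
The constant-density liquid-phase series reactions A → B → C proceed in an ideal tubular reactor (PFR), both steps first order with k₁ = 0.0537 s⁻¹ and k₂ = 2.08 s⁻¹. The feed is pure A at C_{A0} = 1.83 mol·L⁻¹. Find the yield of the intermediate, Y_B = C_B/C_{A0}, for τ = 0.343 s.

0.0130

The intermediate concentration in a first-order A→B→C sequence is C_B = k₁C_{A0}(e^(−k₁τ) − e^(−k₂τ))/(k₂−k₁).
e^(−k₁τ) = e^(−0.0537×0.343) = e^(−0.01842) = 0.9817; e^(−k₂τ) = e^(−0.7134) = 0.4900.
C_B = 0.0537×1.83/(2.08−0.0537) × (0.9817−0.4900) = 0.04850×0.4918 = 0.02385 mol·L⁻¹.
Y_B = C_B/C_{A0} = 0.02385/1.83 = 0.0130.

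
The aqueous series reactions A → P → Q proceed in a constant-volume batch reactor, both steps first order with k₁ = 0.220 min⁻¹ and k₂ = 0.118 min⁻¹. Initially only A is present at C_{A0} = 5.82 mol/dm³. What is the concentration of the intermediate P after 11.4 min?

2.25 mol/dm³

The intermediate concentration in a first-order A→B→C sequence is C_P = k₁C_{A0}(e^(−k₁t) − e^(−k₂t))/(k₂−k₁).
e^(−k₁t) = e^(−0.220×11.4) = e^(−2.508) = 0.08143; e^(−k₂t) = e^(−1.345) = 0.2605.
C_P = 0.220×5.82/(0.118−0.220) × (0.08143−0.2605) = (-12.55)×(-0.1791) = 2.248 mol/dm³.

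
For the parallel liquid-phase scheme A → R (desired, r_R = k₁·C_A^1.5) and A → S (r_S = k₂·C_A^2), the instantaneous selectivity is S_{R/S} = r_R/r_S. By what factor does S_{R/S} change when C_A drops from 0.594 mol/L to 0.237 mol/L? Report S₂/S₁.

S_{R/S} = (k₁/k₂)·C_A^-0.5, so S₂/S₁ = (C_{A,2}/C_{A,1})^-0.5.
= (0.237/0.594)^(-0.5) = (0.3990)^(-0.5) = 1.58.
Selectivity toward R rises as C_A falls — low-concentration operation is favoured.

1.58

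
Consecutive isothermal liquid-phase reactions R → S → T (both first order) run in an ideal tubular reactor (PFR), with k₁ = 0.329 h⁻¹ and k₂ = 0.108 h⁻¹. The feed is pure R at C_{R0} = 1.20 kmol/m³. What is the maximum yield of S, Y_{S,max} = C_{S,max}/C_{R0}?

0.580

At the optimum, C_{S,max}/C_{R0} = (k₁/k₂)^[k₂/(k₂−k₁)].
= (0.329/0.108)^(0.108/(0.108−0.329)) = (3.046)^(-0.4887) = 0.5802.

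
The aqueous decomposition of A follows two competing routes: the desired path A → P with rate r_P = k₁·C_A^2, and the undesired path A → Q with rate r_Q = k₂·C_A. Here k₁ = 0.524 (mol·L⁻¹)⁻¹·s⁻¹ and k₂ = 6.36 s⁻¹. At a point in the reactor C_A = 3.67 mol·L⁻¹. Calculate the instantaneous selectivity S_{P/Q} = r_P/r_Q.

0.302

S_{P/Q} = r_P/r_Q = (k₁·C_A^2)/(k₂·C_A) = (k₁/k₂)·C_A.
= (0.524×3.670^2) / (6.36×3.670) = 7.058/23.34 = 0.302.
Since the desired path is higher order in A, keeping C_A high (PFR or concentrated feed) favours P.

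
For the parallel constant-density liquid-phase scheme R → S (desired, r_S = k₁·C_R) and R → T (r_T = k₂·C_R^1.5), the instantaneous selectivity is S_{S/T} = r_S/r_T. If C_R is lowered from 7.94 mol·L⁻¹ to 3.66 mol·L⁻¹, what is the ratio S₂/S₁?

1.47

S_{S/T} = (k₁/k₂)·C_R^-0.5, so S₂/S₁ = (C_{R,2}/C_{R,1})^-0.5.
= (3.66/7.94)^(-0.5) = (0.4610)^(-0.5) = 1.47.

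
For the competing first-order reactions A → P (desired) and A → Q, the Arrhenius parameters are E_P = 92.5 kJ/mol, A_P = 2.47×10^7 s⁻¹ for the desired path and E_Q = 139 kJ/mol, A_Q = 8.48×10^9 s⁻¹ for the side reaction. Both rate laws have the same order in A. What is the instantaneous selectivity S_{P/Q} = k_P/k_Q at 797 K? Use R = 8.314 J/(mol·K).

k_P/k_Q = (A_P/A_Q)·exp[−(E_P−E_Q)/(RT)] = (A_P/A_Q)·exp[(E_Q−E_P)/(RT)].
(E_Q−E_P)/(RT) = (139−92.5)×10³/(8.314×797) = 46500/6626 = 7.018.
k_P/k_Q = (2.47×10^7/8.48×10^9)·exp(7.018) = 0.002913 × 1116 = 3.25.
Since E_P < E_Q, lowering the temperature improves selectivity toward P.

3.25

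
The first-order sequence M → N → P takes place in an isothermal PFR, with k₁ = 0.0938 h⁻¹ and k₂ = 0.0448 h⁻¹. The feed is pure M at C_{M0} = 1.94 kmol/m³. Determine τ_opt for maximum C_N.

For first-order series the maximum of C_N occurs at τ_opt = ln(k₂/k₁)/(k₂−k₁).
= ln(0.0448/0.0938)/(0.0448−0.0938) = ln(0.4776)/-0.04900 = -0.7390/-0.04900 = 15.1 h.

15.1 h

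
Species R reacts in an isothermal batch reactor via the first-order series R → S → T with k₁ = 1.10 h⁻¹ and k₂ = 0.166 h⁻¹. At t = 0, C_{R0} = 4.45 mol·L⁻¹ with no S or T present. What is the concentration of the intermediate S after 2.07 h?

Solving the coupled first-order balances gives C_S(t) = [k₁/(k₂−k₁)]·C_{R0}·(e^(−k₁t) − e^(−k₂t)).
e^(−k₁t) = e^(−1.10×2.07) = e^(−2.277) = 0.1026; e^(−k₂t) = e^(−0.3436) = 0.7092.
C_S = 1.10×4.45/(0.166−1.10) × (0.1026−0.7092) = (-5.241)×(-0.6066) = 3.179 mol·L⁻¹.

3.18 mol·L⁻¹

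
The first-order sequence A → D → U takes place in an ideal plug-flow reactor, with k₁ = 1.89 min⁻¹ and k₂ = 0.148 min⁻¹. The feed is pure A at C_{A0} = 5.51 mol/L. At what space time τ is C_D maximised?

Setting dC_D/dτ = 0 gives τ_opt = ln(k₂/k₁)/(k₂−k₁).
= ln(0.148/1.89)/(0.148−1.89) = ln(0.07831)/-1.742 = -2.547/-1.742 = 1.46 min.

1.46 min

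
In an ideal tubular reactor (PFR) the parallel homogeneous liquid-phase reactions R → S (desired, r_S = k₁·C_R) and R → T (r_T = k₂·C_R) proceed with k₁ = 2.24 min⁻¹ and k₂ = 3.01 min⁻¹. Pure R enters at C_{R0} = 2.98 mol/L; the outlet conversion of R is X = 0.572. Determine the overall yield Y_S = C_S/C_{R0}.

0.244

C_R = C_{R0}(1−X) = 1.275 mol/L.
Both paths are first order in R, so the instantaneous fraction to S is constant: dC_S/d(−C_R) = k₁/(k₁+k₂) = 0.4267.
C_S = 0.4267·(C_{R0}−C_R) = 0.4267×1.705 = 0.727 mol/L.
Y_S = C_S/C_{R0} = 0.7273/2.98 = 0.244.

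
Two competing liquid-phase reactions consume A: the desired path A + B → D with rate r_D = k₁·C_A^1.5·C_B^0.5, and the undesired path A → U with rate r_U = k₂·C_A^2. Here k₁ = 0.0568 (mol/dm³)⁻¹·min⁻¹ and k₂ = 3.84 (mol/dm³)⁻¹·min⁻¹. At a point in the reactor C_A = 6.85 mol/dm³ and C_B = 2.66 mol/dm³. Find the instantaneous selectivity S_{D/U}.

S_{D/U} = r_D/r_U = (k₁·C_A^1.5·C_B^0.5)/(k₂·C_A^2) = (k₁/k₂)·C_A^-0.5·C_B^0.5.
= (0.0568×6.850^1.5×2.660^0.5) / (3.84×6.850^2) = 1.661/180.2 = 0.00922.
The undesired path is higher order in A, so low C_A (CSTR or dilute feed) favours D.

0.00922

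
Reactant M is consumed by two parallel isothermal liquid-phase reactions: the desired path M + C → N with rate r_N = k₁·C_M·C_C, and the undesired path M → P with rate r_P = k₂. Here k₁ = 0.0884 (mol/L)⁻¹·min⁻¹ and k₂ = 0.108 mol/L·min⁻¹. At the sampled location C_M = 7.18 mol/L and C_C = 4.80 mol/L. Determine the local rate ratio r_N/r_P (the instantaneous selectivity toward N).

S_{N/P} = r_N/r_P = (k₁·C_M·C_C)/(k₂) = (k₁/k₂)·C_M·C_C.
= (0.0884×7.180×4.800) / (0.108) = 3.047/0.1080 = 28.2.

28.2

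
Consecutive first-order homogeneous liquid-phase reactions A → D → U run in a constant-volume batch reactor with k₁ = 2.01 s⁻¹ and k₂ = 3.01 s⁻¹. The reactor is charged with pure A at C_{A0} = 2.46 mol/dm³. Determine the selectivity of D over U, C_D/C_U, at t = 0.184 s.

For first-order series with pure A initially, C_D(t) = k₁C_{A0}/(k₂−k₁)·(e^(−k₁t) − e^(−k₂t)).
e^(−k₁t) = e^(−2.01×0.184) = e^(−0.3698) = 0.6908; e^(−k₂t) = e^(−0.5538) = 0.5747.
C_D = 2.01×2.46/(3.01−2.01) × (0.6908−0.5747) = 4.945×0.1161 = 0.5741 mol/dm³.
C_A = C_{A0}e^(−k₁t) = 1.699 mol/dm³, so C_U = C_{A0}−C_A−C_D = 0.1864 mol/dm³; C_D/C_U = 3.08.

3.08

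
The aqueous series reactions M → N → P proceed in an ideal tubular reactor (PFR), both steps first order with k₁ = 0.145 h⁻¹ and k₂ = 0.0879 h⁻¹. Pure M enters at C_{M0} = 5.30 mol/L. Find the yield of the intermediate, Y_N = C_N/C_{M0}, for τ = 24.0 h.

0.230

For first-order series with pure M initially, C_N(τ) = k₁C_{M0}/(k₂−k₁)·(e^(−k₁τ) − e^(−k₂τ)).
e^(−k₁τ) = e^(−0.145×24.0) = e^(−3.480) = 0.03081; e^(−k₂τ) = e^(−2.110) = 0.1213.
C_N = 0.145×5.30/(0.0879−0.145) × (0.03081−0.1213) = (-13.46)×(-0.09048) = 1.218 mol/L.
Y_N = C_N/C_{M0} = 1.218/5.30 = 0.230.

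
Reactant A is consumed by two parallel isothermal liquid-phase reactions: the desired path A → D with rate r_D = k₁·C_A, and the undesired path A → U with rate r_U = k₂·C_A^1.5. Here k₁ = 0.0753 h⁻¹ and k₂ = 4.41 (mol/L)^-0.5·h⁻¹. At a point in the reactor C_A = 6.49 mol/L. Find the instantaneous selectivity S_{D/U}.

S_{D/U} = r_D/r_U = (k₁·C_A)/(k₂·C_A^1.5) = (k₁/k₂)·C_A^-0.5.
= (0.0753×6.490) / (4.41×6.490^1.5) = 0.4887/72.91 = 0.00670.

0.00670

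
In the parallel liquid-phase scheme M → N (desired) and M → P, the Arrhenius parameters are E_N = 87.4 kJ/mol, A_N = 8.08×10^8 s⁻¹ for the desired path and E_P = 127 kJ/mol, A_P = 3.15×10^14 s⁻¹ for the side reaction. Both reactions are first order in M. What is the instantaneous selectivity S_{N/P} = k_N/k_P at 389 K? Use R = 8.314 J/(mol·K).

Since both paths have the same order in M, the concentration cancels and S_{N/P} = k_N/k_P = (A_N/A_P)·exp[(E_P−E_N)/(RT)].
(E_P−E_N)/(RT) = (127−87.4)×10³/(8.314×389) = 39600/3234 = 12.24.
k_N/k_P = (8.08×10^8/3.15×10^14)·exp(12.24) = 2.565×10^-6 × 2.078×10^5 = 0.533.

0.533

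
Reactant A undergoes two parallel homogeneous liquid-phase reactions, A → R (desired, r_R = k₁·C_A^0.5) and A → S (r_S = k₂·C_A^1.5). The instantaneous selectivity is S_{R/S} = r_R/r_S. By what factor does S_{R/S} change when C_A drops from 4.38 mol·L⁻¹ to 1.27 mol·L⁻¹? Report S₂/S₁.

S_{R/S} = (k₁/k₂)·C_A⁻¹, so S₂/S₁ = (C_{A,2}/C_{A,1})⁻¹.
= 4.38/1.27 = 3.45.

3.45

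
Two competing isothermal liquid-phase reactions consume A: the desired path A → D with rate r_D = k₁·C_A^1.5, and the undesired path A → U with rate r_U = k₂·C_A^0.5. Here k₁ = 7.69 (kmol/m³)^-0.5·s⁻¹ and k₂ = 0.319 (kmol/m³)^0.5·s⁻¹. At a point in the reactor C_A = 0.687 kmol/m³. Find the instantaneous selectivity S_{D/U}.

S_{D/U} = r_D/r_U = (k₁·C_A^1.5)/(k₂·C_A^0.5) = (k₁/k₂)·C_A.
= (7.69×0.6870^1.5) / (0.319×0.6870^0.5) = 4.379/0.2644 = 16.6.

16.6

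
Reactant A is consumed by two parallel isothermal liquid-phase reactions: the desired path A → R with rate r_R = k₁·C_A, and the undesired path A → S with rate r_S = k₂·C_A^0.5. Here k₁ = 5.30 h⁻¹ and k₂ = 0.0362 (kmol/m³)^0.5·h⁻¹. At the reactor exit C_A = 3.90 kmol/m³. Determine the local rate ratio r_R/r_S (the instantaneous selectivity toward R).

S_{R/S} = r_R/r_S = (k₁·C_A)/(k₂·C_A^0.5) = (k₁/k₂)·C_A^0.5.
= (5.30×3.900) / (0.0362×3.900^0.5) = 20.67/0.07149 = 289.
Since the desired path is higher order in A, keeping C_A high (PFR or concentrated feed) favours R.

289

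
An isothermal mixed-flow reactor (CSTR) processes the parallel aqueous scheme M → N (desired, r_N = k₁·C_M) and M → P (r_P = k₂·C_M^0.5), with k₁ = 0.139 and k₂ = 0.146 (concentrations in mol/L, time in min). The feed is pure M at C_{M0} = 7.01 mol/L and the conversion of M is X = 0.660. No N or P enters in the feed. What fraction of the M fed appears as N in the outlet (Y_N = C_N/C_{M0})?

0.393

Exit C_M = C_{M0}(1−X) = 7.01×0.340 = 2.383 mol/L.
Rates in a CSTR are evaluated at the outlet concentration: r_N = 0.139×2.383 = 0.3313, r_P = 0.146×2.383^0.5 = 0.2254.
Fraction of consumed M going to N: r_N/(r_N+r_P) = 0.5951.
C_N = 0.5951·C_{M0}·X = 0.5951×7.01×0.660 = 2.75 mol/L; Y_N = C_N/C_{M0} = 0.393.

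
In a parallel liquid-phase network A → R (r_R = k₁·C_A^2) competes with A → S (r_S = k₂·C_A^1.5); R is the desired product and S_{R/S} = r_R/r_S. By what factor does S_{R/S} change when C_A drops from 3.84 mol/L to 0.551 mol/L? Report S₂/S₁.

S_{R/S} = (k₁/k₂)·C_A^0.5, so S₂/S₁ = (C_{A,2}/C_{A,1})^0.5.
= (0.551/3.84)^0.5 = (0.1435)^0.5 = 0.379.

0.379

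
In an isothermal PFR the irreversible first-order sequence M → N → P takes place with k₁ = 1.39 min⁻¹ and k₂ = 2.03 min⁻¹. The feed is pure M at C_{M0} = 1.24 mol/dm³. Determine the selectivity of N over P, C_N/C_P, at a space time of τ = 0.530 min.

1.35

The intermediate concentration in a first-order A→B→C sequence is C_N = k₁C_{M0}(e^(−k₁τ) − e^(−k₂τ))/(k₂−k₁).
e^(−k₁τ) = e^(−1.39×0.530) = e^(−0.7367) = 0.4787; e^(−k₂τ) = e^(−1.076) = 0.3410.
C_N = 1.39×1.24/(2.03−1.39) × (0.4787−0.3410) = 2.693×0.1377 = 0.3708 mol/dm³.
C_M = C_{M0}e^(−k₁τ) = 0.5936 mol/dm³, so C_P = C_{M0}−C_M−C_N = 0.2756 mol/dm³; C_N/C_P = 1.35.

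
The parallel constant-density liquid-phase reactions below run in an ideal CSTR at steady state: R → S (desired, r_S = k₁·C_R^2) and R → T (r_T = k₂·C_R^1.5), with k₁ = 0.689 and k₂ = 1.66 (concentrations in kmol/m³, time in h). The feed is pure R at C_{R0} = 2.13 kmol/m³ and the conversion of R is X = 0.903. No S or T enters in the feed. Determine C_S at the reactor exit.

Exit C_R = C_{R0}(1−X) = 2.13×0.0970 = 0.2066 kmol/m³.
In a CSTR the entire volume is at exit conditions, so r_S = 0.689×0.2066^2 = 0.02941 and r_T = 1.66×0.2066^1.5 = 0.1559.
Fraction of consumed R going to S: r_S/(r_S+r_T) = 0.1587.
C_S = 0.1587·C_{R0}·X = 0.1587×2.13×0.903 = 0.305 kmol/m³.

0.305 kmol/m³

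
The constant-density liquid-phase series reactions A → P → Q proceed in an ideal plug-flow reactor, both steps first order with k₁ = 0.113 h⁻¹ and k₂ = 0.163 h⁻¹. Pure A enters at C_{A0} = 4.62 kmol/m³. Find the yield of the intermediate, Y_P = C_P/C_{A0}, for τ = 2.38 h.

Solving the coupled first-order balances gives C_P(τ) = [k₁/(k₂−k₁)]·C_{A0}·(e^(−k₁τ) − e^(−k₂τ)).
e^(−k₁τ) = e^(−0.113×2.38) = e^(−0.2689) = 0.7642; e^(−k₂τ) = e^(−0.3879) = 0.6785.
C_P = 0.113×4.62/(0.163−0.113) × (0.7642−0.6785) = 10.44×0.08574 = 0.8952 kmol/m³.
Y_P = C_P/C_{A0} = 0.8952/4.62 = 0.194.

0.194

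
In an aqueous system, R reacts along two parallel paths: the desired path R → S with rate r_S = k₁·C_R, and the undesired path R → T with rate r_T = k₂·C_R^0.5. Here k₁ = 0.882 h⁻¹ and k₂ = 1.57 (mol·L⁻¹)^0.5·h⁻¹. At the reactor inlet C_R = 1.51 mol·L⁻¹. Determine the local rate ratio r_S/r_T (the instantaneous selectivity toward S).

0.690

S_{S/T} = r_S/r_T = (k₁·C_R)/(k₂·C_R^0.5) = (k₁/k₂)·C_R^0.5.
= (0.882×1.510) / (1.57×1.510^0.5) = 1.332/1.929 = 0.690.
Since the desired path is higher order in R, keeping C_R high (PFR or concentrated feed) favours S.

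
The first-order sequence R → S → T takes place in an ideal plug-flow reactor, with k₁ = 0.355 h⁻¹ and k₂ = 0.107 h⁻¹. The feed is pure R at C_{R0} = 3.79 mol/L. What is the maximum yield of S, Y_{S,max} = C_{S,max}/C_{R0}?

0.596

Evaluating C_S at τ_opt = ln(k₂/k₁)/(k₂−k₁) gives C_{S,max}/C_{R0} = (k₁/k₂)^[k₂/(k₂−k₁)].
= (0.355/0.107)^(0.107/(0.107−0.355)) = (3.318)^(-0.4315) = 0.5960.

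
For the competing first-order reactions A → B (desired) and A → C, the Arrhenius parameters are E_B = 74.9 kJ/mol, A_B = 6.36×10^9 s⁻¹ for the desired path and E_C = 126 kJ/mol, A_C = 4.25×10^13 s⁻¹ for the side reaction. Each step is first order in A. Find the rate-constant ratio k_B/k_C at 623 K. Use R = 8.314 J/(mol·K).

Since both paths have the same order in A, the concentration cancels and S_{B/C} = k_B/k_C = (A_B/A_C)·exp[(E_C−E_B)/(RT)].
(E_C−E_B)/(RT) = (126−74.9)×10³/(8.314×623) = 51100/5180 = 9.866.
k_B/k_C = (6.36×10^9/4.25×10^13)·exp(9.866) = 1.496×10^-4 × 19256 = 2.88.
Since E_B < E_C, lowering the temperature improves selectivity toward B.

2.88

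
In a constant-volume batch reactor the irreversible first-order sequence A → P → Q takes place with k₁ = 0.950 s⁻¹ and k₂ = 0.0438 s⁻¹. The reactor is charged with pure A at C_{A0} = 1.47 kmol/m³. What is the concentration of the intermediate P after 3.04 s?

1.26 kmol/m³

The intermediate concentration in a first-order A→B→C sequence is C_P = k₁C_{A0}(e^(−k₁t) − e^(−k₂t))/(k₂−k₁).
e^(−k₁t) = e^(−0.950×3.04) = e^(−2.888) = 0.05569; e^(−k₂t) = e^(−0.1332) = 0.8753.
C_P = 0.950×1.47/(0.0438−0.950) × (0.05569−0.8753) = (-1.541)×(-0.8196) = 1.263 kmol/m³.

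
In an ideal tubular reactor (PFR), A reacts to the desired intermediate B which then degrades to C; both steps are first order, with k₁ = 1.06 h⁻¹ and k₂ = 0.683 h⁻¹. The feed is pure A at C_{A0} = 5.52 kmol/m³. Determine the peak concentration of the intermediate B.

2.49 kmol/m³

Evaluating C_B at τ_opt = ln(k₂/k₁)/(k₂−k₁) gives C_{B,max}/C_{A0} = (k₁/k₂)^[k₂/(k₂−k₁)].
= (1.06/0.683)^(0.683/(0.683−1.06)) = (1.552)^(-1.812) = 0.4510.
C_{B,max} = 0.4510×5.52 = 2.49 kmol/m³.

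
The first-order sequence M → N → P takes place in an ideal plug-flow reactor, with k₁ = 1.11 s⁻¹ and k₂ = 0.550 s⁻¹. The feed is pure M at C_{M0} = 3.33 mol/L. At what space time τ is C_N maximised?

1.25 s

The intermediate peaks when r₁ = r₂, i.e. k₁e^(−k₁τ) = k₂e^(−k₂τ), giving τ_opt = ln(k₂/k₁)/(k₂−k₁).
= ln(0.550/1.11)/(0.550−1.11) = ln(0.4955)/-0.5600 = -0.7022/-0.5600 = 1.25 s.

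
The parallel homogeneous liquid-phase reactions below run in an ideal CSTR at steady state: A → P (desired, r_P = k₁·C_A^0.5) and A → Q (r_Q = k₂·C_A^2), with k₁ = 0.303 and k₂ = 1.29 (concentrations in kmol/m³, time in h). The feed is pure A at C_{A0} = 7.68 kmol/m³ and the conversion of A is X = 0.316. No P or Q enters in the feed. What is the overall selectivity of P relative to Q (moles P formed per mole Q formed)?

0.0195

Exit C_A = C_{A0}(1−X) = 7.68×0.684 = 5.253 kmol/m³.
In a CSTR the entire volume is at exit conditions, so r_P = 0.303×5.253^0.5 = 0.6945 and r_Q = 1.29×5.253^2 = 35.60.
Overall selectivity = C_P/C_Q = r_Pτ/(r_Qτ) = r_P/r_Q = 0.0195.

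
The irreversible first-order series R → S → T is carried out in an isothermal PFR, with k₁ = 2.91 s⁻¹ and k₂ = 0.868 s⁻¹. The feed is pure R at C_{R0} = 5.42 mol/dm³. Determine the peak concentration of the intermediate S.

For a first-order series the maximum intermediate yield is C_{S,max}/C_{R0} = (k₁/k₂)^[k₂/(k₂−k₁)].
= (2.91/0.868)^(0.868/(0.868−2.91)) = (3.353)^(-0.4251) = 0.5980.
C_{S,max} = 0.5980×5.42 = 3.24 mol/dm³.

3.24 mol/dm³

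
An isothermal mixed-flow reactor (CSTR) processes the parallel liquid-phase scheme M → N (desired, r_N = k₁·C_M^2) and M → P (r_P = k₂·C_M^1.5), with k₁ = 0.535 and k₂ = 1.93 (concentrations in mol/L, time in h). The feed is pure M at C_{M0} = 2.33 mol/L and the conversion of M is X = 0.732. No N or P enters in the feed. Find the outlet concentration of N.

0.306 mol/L

Exit C_M = C_{M0}(1−X) = 2.33×0.268 = 0.6244 mol/L.
In a CSTR the entire volume is at exit conditions, so r_N = 0.535×0.6244^2 = 0.2086 and r_P = 1.93×0.6244^1.5 = 0.9523.
Fraction of consumed M going to N: r_N/(r_N+r_P) = 0.1797.
C_N = 0.1797·C_{M0}·X = 0.1797×2.33×0.732 = 0.306 mol/L.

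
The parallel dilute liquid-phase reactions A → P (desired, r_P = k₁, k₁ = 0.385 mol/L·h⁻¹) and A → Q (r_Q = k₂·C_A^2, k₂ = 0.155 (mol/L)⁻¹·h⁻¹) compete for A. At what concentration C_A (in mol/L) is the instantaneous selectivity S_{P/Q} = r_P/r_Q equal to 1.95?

S_{P/Q} = (k₁/k₂)·C_A^-2 ⇒ C_A = (S·k₂/k₁)^(-0.5).
= (1.95×0.155/0.385)^(-0.5) = (0.7851)^(-0.5) = 1.13 mol/L.

1.13 mol/L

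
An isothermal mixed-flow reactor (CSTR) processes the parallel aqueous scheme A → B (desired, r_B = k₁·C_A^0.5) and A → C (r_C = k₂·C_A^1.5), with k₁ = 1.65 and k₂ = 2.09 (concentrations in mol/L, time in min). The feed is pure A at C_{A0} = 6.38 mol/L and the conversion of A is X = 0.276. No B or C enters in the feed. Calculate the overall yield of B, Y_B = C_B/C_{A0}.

0.0403

Exit C_A = C_{A0}(1−X) = 6.38×0.724 = 4.619 mol/L.
Rates in a CSTR are evaluated at the outlet concentration: r_B = 1.65×4.619^0.5 = 3.546, r_C = 2.09×4.619^1.5 = 20.75.
Fraction of consumed A going to B: r_B/(r_B+r_C) = 0.1460.
C_B = 0.1460·C_{A0}·X = 0.1460×6.38×0.276 = 0.257 mol/L; Y_B = C_B/C_{A0} = 0.0403.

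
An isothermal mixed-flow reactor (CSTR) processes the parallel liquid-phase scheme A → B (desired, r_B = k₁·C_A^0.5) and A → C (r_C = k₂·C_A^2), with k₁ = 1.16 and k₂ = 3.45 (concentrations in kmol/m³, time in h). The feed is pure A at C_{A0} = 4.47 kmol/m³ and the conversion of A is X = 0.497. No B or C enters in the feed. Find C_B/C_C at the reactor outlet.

0.0997

Exit C_A = C_{A0}(1−X) = 4.47×0.503 = 2.248 kmol/m³.
A CSTR operates uniformly at the exit composition, giving r_B = 1.739 and r_C = 17.44 (each k·C_A^n at C_A = 2.248).
Overall selectivity = C_B/C_C = r_Bτ/(r_Cτ) = r_B/r_C = 0.0997.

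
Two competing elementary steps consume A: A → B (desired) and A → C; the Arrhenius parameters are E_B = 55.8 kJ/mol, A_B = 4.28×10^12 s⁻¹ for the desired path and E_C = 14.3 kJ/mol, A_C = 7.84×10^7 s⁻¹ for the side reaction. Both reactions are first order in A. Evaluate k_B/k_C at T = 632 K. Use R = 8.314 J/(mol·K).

20.3

Since both paths have the same order in A, the concentration cancels and S_{B/C} = k_B/k_C = (A_B/A_C)·exp[(E_C−E_B)/(RT)].
(E_C−E_B)/(RT) = (14.3−55.8)×10³/(8.314×632) = -41500/5254 = -7.898.
k_B/k_C = (4.28×10^12/7.84×10^7)·exp(-7.898) = 54592 × 3.715×10^-4 = 20.3.
Since E_B > E_C, raising the temperature improves selectivity toward B.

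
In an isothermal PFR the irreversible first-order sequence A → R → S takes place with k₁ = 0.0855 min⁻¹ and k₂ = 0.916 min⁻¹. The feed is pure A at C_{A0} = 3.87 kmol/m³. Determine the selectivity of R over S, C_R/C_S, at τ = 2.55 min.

Solving the coupled first-order balances gives C_R(τ) = [k₁/(k₂−k₁)]·C_{A0}·(e^(−k₁τ) − e^(−k₂τ)).
e^(−k₁τ) = e^(−0.0855×2.55) = e^(−0.2180) = 0.8041; e^(−k₂τ) = e^(−2.336) = 0.09673.
C_R = 0.0855×3.87/(0.916−0.0855) × (0.8041−0.09673) = 0.3984×0.7074 = 0.2818 kmol/m³.
C_A = C_{A0}e^(−k₁τ) = 3.112 kmol/m³, so C_S = C_{A0}−C_A−C_R = 0.4763 kmol/m³; C_R/C_S = 0.592.

0.592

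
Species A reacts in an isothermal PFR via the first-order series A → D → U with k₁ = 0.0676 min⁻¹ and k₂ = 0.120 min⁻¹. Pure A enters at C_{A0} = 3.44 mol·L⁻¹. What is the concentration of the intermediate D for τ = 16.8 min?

Solving the coupled first-order balances gives C_D(τ) = [k₁/(k₂−k₁)]·C_{A0}·(e^(−k₁τ) − e^(−k₂τ)).
e^(−k₁τ) = e^(−0.0676×16.8) = e^(−1.136) = 0.3212; e^(−k₂τ) = e^(−2.016) = 0.1332.
C_D = 0.0676×3.44/(0.120−0.0676) × (0.3212−0.1332) = 4.438×0.1880 = 0.8344 mol·L⁻¹.

0.834 mol·L⁻¹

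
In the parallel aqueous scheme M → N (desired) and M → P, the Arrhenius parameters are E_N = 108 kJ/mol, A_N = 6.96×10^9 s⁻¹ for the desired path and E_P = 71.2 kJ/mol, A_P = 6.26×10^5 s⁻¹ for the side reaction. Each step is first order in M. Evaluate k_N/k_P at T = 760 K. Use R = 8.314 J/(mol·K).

Since both paths have the same order in M, the concentration cancels and S_{N/P} = k_N/k_P = (A_N/A_P)·exp[(E_P−E_N)/(RT)].
(E_P−E_N)/(RT) = (71.2−108)×10³/(8.314×760) = -36800/6319 = -5.824.
k_N/k_P = (6.96×10^9/6.26×10^5)·exp(-5.824) = 11118 × 0.002956 = 32.9.
Since E_N > E_P, raising the temperature improves selectivity toward N.

32.9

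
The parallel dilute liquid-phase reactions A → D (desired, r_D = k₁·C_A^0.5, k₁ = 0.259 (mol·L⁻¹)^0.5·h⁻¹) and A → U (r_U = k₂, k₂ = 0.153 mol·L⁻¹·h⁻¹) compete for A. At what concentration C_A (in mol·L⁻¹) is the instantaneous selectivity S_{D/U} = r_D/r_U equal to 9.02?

28.4 mol·L⁻¹

S_{D/U} = (k₁/k₂)·C_A^0.5 ⇒ C_A = (S·k₂/k₁)^(2).
= (9.02×0.153/0.259)^(2) = (5.328)^(2) = 28.4 mol·L⁻¹.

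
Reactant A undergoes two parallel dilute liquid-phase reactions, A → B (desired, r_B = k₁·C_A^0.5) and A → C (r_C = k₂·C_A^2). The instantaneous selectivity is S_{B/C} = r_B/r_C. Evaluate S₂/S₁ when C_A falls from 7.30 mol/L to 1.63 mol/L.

S_{B/C} = (k₁/k₂)·C_A^-1.5, so S₂/S₁ = (C_{A,2}/C_{A,1})^-1.5.
= (1.63/7.30)^(-1.5) = (0.2233)^(-1.5) = 9.48.
Selectivity toward B rises as C_A falls — low-concentration operation is favoured.

9.48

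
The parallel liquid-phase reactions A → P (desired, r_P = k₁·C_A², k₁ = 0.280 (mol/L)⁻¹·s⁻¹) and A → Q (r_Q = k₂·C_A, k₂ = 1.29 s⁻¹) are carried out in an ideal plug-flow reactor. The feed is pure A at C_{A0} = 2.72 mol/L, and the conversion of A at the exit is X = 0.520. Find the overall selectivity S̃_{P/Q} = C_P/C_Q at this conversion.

C_A = C_{A0}(1−X) = 1.306 mol/L.
Along a PFR/batch, dC_Q/dC_A = −r_Q/(r_P+r_Q) = −k₂/(k₂+k₁·C_A).
Integrating from C_{A0} to C_A: C_Q = (1.29/0.280)·ln[(1.29+0.280·2.72)/(1.29+0.280·1.31)] = 4.607·ln(2.052/1.656) = 0.9881 mol/L.
Then C_P = (C_{A0}−C_A) − C_Q = 1.414 − 0.9881 = 0.4263 mol/L.
S̃_{P/Q} = C_P/C_Q = 0.4263/0.9881 = 0.431.

0.431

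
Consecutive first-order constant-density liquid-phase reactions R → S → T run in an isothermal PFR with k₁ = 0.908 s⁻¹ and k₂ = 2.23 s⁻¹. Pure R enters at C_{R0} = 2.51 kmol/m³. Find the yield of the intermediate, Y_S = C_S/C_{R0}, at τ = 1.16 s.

The intermediate concentration in a first-order A→B→C sequence is C_S = k₁C_{R0}(e^(−k₁τ) − e^(−k₂τ))/(k₂−k₁).
e^(−k₁τ) = e^(−0.908×1.16) = e^(−1.053) = 0.3488; e^(−k₂τ) = e^(−2.587) = 0.07526.
C_S = 0.908×2.51/(2.23−0.908) × (0.3488−0.07526) = 1.724×0.2735 = 0.4716 kmol/m³.
Y_S = C_S/C_{R0} = 0.4716/2.51 = 0.188.

0.188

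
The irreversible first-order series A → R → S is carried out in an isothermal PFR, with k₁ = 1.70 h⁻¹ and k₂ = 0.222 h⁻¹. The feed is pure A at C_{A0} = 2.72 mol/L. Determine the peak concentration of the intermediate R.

For a first-order series the maximum intermediate yield is C_{R,max}/C_{A0} = (k₁/k₂)^[k₂/(k₂−k₁)].
= (1.70/0.222)^(0.222/(0.222−1.70)) = (7.658)^(-0.1502) = 0.7366.
C_{R,max} = 0.7366×2.72 = 2.00 mol/L.

2.00 mol/L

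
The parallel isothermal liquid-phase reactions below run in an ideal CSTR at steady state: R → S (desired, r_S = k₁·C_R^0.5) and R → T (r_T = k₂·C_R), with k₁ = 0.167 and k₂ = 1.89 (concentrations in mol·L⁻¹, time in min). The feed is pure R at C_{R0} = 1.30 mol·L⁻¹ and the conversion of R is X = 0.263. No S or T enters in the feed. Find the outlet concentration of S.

0.0283 mol·L⁻¹

Exit C_R = C_{R0}(1−X) = 1.30×0.737 = 0.9581 mol·L⁻¹.
In a CSTR the entire volume is at exit conditions, so r_S = 0.167×0.9581^0.5 = 0.1635 and r_T = 1.89×0.9581 = 1.811.
Fraction of consumed R going to S: r_S/(r_S+r_T) = 0.08280.
C_S = 0.08280·C_{R0}·X = 0.08280×1.30×0.263 = 0.0283 mol·L⁻¹.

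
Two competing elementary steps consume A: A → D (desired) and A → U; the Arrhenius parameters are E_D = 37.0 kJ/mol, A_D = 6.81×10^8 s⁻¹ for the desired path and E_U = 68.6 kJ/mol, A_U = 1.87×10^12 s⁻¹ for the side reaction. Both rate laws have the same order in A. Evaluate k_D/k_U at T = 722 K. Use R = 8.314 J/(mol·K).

0.0704

Since both paths have the same order in A, the concentration cancels and S_{D/U} = k_D/k_U = (A_D/A_U)·exp[(E_U−E_D)/(RT)].
(E_U−E_D)/(RT) = (68.6−37.0)×10³/(8.314×722) = 31600/6003 = 5.264.
k_D/k_U = (6.81×10^8/1.87×10^12)·exp(5.264) = 3.642×10^-4 × 193.3 = 0.0704.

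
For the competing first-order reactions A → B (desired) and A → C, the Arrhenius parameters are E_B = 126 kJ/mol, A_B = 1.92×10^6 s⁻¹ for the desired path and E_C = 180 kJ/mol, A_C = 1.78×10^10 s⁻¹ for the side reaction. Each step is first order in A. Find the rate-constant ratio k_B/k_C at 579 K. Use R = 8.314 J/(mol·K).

8.03

k_B/k_C = (A_B/A_C)·exp[−(E_B−E_C)/(RT)] = (A_B/A_C)·exp[(E_C−E_B)/(RT)].
(E_C−E_B)/(RT) = (180−126)×10³/(8.314×579) = 54000/4814 = 11.22.
k_B/k_C = (1.92×10^6/1.78×10^10)·exp(11.22) = 1.079×10^-4 × 74439 = 8.03.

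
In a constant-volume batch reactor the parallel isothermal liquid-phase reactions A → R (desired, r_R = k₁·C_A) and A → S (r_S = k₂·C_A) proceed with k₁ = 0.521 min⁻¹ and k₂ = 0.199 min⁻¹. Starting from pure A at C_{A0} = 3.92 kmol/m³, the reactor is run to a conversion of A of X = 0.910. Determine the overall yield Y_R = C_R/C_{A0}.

0.658

C_A = C_{A0}(1−X) = 0.3528 kmol/m³.
Both paths are first order in A, so the instantaneous fraction to R is constant: dC_R/d(−C_A) = k₁/(k₁+k₂) = 0.7236.
C_R = 0.7236·(C_{A0}−C_A) = 0.7236×3.567 = 2.58 kmol/m³.
Y_R = C_R/C_{A0} = 2.581/3.92 = 0.658.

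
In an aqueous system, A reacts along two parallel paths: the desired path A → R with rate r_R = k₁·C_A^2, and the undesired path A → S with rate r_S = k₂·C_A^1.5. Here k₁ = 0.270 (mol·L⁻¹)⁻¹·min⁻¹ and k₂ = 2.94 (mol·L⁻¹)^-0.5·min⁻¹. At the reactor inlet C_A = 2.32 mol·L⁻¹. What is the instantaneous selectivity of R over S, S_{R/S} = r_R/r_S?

S_{R/S} = r_R/r_S = (k₁·C_A^2)/(k₂·C_A^1.5) = (k₁/k₂)·C_A^0.5.
= (0.270×2.320^2) / (2.94×2.320^1.5) = 1.453/10.39 = 0.140.
Since the desired path is higher order in A, keeping C_A high (PFR or concentrated feed) favours R.

0.140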